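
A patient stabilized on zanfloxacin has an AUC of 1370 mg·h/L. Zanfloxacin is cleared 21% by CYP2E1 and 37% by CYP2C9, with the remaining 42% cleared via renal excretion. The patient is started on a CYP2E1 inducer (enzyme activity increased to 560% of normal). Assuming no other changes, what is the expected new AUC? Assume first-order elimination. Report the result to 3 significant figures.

CYP2E1: 0.21 × 5.6 = 1.176
CYP2C9: 0.37 (unchanged)
Other: 0.42 (unchanged)
New clearance relative to baseline: 1.176 + 0.37 + 0.42 = 1.966.
With dosing unchanged, AUC scales as 1/CL: 1370 / 1.966 = 697 mg·h/L.

697 mg·h/L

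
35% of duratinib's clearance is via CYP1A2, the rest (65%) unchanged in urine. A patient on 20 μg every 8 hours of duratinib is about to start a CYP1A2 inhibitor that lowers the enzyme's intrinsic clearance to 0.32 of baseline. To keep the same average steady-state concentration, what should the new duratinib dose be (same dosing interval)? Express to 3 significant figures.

15.2 μg

The CYP1A2 pathway (35% of clearance) falls to 0.32× activity: 0.35 × 0.32 = 0.112.
The remaining 65% of clearance is unaffected.
New clearance relative to baseline: 0.112 + 0.65 = 0.762.
Exposure is unchanged when dose changes in proportion to clearance. New dose = 20 μg × 0.762 = 15.2 μg.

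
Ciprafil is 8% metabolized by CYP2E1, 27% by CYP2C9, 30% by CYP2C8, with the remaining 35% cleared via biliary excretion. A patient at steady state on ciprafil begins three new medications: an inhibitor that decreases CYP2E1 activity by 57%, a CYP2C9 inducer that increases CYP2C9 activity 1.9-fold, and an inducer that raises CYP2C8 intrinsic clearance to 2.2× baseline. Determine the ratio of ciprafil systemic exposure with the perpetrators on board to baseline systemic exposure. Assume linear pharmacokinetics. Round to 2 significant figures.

0.64

CYP2E1: 0.08 × 0.43 = 0.0344
CYP2C9: 0.27 × 1.9 = 0.513
CYP2C8: 0.3 × 2.2 = 0.66
Other: 0.35 (unchanged)
CL_new/CL_old = 0.0344 + 0.513 + 0.66 + 0.35 = 1.5574.
Because systemic exposure varies inversely with clearance, the combined effect is 1 / 1.5574 = 0.64.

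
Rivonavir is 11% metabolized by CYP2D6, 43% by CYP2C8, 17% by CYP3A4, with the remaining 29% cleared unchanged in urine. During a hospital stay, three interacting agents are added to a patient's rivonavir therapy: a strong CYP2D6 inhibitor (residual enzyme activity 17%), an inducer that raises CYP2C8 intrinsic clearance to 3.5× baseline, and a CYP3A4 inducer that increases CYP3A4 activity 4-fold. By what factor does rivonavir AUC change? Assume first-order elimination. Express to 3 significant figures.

CYP2D6: 0.11 × 0.17 = 0.0187
CYP2C8: 0.43 × 3.5 = 1.505
CYP3A4: 0.17 × 4 = 0.68
Other: 0.29 (unchanged)
Relative clearance = 0.0187 + 1.505 + 0.68 + 0.29 = 2.4937.
Net AUC ratio = 1 / 2.4937 = 0.401.

0.401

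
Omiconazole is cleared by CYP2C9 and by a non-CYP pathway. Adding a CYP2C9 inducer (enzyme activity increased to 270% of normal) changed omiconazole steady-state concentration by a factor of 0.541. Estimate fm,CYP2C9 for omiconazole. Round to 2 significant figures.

0.50

Write x for the fraction cleared via CYP2C9. The observed steady-state concentration change means clearance rose to 1/0.541 = 1.848 of baseline.
Only the CYP2C9 route changed, so 1.848 = x·2.7 + (1 − x), giving x = 0.50.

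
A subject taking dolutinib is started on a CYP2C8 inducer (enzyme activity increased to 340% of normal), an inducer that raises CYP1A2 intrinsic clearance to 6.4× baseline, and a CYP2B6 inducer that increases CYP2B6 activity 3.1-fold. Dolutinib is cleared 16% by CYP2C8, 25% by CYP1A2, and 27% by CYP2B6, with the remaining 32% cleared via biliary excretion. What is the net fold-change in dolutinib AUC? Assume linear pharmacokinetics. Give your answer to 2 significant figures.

CYP2C8: 0.16 × 3.4 = 0.544
CYP1A2: 0.25 × 6.4 = 1.6
CYP2B6: 0.27 × 3.1 = 0.837
Other: 0.32 (unchanged)
CL_new/CL_old = 0.544 + 1.6 + 0.837 + 0.32 = 3.301.
AUC ∝ 1/CL: fold-change = 1 / 3.301 = 0.30.

0.30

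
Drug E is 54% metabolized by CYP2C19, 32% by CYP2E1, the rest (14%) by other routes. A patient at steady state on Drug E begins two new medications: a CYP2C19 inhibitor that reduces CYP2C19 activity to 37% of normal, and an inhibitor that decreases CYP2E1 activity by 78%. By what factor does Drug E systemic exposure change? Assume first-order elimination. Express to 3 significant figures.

2.44

The CYP2C19 pathway (54% of clearance) is reduced to 0.37× activity: 0.54 × 0.37 = 0.1998.
The CYP2E1 pathway (32% of clearance) is reduced to 0.22× activity: 0.32 × 0.22 = 0.0704.
The remaining 14% of clearance is unaffected.
CL_new/CL_old = 0.1998 + 0.0704 + 0.14 = 0.4102.
Systemic exposure ∝ 1/CL: fold-change = 1 / 0.4102 = 2.44.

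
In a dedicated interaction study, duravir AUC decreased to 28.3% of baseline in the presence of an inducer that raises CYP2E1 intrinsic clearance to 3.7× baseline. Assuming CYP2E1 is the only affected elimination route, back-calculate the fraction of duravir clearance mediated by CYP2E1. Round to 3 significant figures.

0.938

CL'/CL = 1 / 0.283 = 3.534
3.7·fm + (1 − fm) = 3.534
fm = (3.534 − 1) / (3.7 − 1) = 0.938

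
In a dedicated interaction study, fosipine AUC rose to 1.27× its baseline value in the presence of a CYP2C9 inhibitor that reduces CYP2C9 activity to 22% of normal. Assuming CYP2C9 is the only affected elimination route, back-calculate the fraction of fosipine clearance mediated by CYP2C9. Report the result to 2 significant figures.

0.27

Let x = fm,CYP2C9. Because AUC ∝ 1/CL, relative clearance fell to 1/1.27 = 0.7874.
Setting x·0.22 + (1 − x) = 0.7874 and solving: x = (0.7874 − 1)/(0.22 − 1) = 0.27.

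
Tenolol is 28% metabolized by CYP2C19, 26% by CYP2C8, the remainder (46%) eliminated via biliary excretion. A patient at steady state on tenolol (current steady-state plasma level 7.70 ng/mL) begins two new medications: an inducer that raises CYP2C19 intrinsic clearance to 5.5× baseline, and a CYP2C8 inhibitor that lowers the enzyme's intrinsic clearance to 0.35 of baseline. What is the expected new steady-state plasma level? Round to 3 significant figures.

CYP2C19: 0.28 × 5.5 = 1.54
CYP2C8: 0.26 × 0.35 = 0.091
Other: 0.46 (unchanged)
CL_new/CL_old = 1.54 + 0.091 + 0.46 = 2.091.
Dividing the baseline by the relative clearance: 7.70 / 2.091 = 3.68 ng/mL.

3.68 ng/mL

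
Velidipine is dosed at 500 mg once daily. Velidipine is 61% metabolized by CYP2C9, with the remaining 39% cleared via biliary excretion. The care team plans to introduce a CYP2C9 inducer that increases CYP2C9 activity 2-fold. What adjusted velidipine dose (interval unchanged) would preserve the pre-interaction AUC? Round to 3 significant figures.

805 mg

The CYP2C9 pathway (61% of clearance) increases to 2× activity: 0.61 × 2 = 1.22.
The remaining 39% of clearance is unaffected.
Relative clearance = 1.22 + 0.39 = 1.61.
Css,avg = (dose rate)/CL, so holding Css fixed requires dose ∝ CL: 500 × 1.61 = 805 mg.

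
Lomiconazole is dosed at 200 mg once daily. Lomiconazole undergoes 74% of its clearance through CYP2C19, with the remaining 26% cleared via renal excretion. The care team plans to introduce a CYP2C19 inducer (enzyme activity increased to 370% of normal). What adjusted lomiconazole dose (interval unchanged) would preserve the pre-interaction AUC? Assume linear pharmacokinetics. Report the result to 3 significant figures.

CYP2C19: 0.74 × 3.7 = 2.738
Other: 0.26 (unchanged)
Relative clearance = 2.738 + 0.26 = 2.998.
To maintain the same steady-state level, dose must scale with clearance: new dose = 200 × 2.998 = 600 mg.

600 mg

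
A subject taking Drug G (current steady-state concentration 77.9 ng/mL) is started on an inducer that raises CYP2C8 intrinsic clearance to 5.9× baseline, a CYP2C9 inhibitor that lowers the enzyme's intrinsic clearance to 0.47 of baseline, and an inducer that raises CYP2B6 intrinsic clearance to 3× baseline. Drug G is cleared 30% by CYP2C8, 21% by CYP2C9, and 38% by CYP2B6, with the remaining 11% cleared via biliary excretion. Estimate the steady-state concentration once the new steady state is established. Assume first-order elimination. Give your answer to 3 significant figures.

CYP2C8: 0.3 × 5.9 = 1.77
CYP2C9: 0.21 × 0.47 = 0.0987
CYP2B6: 0.38 × 3 = 1.14
Other: 0.11 (unchanged)
CL_new/CL_old = 1.77 + 0.0987 + 1.14 + 0.11 = 3.1187.
Dividing the baseline by the relative clearance: 77.9 / 3.1187 = 25.0 ng/mL.

25.0 ng/mL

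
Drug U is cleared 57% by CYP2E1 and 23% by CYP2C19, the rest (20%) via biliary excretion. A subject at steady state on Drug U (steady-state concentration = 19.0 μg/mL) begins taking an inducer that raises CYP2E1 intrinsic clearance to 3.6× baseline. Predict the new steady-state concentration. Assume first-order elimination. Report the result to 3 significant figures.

7.66 μg/mL

CYP2E1: 0.57 × 3.6 = 2.052
CYP2C19: 0.23 (unchanged)
Other: 0.2 (unchanged)
New clearance relative to baseline: 2.052 + 0.23 + 0.2 = 2.482.
Steady-state concentration ∝ 1/CL, so new value = 19.0 / 2.482 = 7.66 μg/mL.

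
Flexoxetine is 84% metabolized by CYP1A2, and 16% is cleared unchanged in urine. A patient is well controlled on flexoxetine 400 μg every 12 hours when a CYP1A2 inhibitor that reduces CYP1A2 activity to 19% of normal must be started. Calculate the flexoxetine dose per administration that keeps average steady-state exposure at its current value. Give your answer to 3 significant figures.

The CYP1A2 pathway (84% of clearance) drops to 0.19× activity: 0.84 × 0.19 = 0.1596.
The remaining 16% of clearance is unaffected.
Relative clearance = 0.1596 + 0.16 = 0.3196.
Css,avg = (dose rate)/CL, so holding Css fixed requires dose ∝ CL: 400 × 0.3196 = 128 μg.

128 μg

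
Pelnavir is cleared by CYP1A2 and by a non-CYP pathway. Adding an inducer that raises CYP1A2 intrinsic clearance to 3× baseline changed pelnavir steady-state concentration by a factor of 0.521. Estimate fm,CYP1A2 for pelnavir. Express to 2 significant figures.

Call the CYP1A2 fraction fm. After the interaction, CL_new/CL_old = fm × 3 + (1 − fm).
Steady-state concentration ratio = 1 / (new CL fraction), so new CL fraction = 1 / 0.521 = 1.919.
fm × 3 + 1 − fm = 1.919  ⇒  fm × (3 − 1) = 0.9194  ⇒  fm = 0.46.

0.46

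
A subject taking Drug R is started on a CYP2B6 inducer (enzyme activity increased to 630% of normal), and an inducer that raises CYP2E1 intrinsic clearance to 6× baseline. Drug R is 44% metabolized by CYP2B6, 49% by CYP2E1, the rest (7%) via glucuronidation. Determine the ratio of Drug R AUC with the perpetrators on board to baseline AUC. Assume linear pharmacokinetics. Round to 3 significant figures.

The CYP2B6 pathway (44% of clearance) rises to 6.3× activity: 0.44 × 6.3 = 2.772.
The CYP2E1 pathway (49% of clearance) rises to 6× activity: 0.49 × 6 = 2.94.
Non-CYP routes (7%) are unchanged.
New clearance relative to baseline: 2.772 + 2.94 + 0.07 = 5.782.
Because AUC varies inversely with clearance, the combined effect is 1 / 5.782 = 0.173.

0.173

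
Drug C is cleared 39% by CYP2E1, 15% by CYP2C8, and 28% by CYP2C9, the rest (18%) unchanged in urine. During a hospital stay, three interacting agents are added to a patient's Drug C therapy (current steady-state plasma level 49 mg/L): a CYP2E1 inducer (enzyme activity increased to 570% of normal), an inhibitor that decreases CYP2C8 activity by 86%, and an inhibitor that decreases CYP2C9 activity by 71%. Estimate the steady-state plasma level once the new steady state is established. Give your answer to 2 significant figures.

20 mg/L

The CYP2E1 pathway (39% of clearance) is boosted to 5.7× activity: 0.39 × 5.7 = 2.223.
The CYP2C8 pathway (15% of clearance) falls to 0.14× activity: 0.15 × 0.14 = 0.021.
The CYP2C9 pathway (28% of clearance) is reduced to 0.29× activity: 0.28 × 0.29 = 0.0812.
Non-CYP routes (18%) are unchanged.
Relative clearance = 2.223 + 0.021 + 0.0812 + 0.18 = 2.5052.
Dividing the baseline by the relative clearance: 49 / 2.5052 = 20 mg/L.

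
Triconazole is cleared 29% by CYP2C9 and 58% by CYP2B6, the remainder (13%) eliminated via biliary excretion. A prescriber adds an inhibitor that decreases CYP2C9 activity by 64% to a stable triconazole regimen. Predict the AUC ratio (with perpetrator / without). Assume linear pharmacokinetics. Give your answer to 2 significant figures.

The CYP2C9 pathway (29% of clearance) falls to 0.36× activity: 0.29 × 0.36 = 0.1044.
CYP2B6 (58%) and the residual 13% are unaffected.
CL_new/CL_old = 0.1044 + 0.58 + 0.13 = 0.8144.
Since AUC ∝ 1/CL, the ratio is 1 / 0.8144 = 1.2.

1.2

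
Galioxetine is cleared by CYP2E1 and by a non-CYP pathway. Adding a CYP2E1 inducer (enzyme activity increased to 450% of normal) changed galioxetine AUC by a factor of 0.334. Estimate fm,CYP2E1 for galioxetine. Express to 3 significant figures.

CL'/CL = 1 / 0.334 = 2.994
4.5·fm + (1 − fm) = 2.994
fm = (2.994 − 1) / (4.5 − 1) = 0.570

0.570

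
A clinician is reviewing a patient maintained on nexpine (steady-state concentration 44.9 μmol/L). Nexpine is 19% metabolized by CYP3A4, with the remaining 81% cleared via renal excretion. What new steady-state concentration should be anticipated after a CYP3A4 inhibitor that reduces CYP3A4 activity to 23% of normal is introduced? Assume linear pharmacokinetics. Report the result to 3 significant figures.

52.6 μmol/L

The CYP3A4 pathway (19% of clearance) drops to 0.23× activity: 0.19 × 0.23 = 0.0437.
Non-CYP routes (81%) are unchanged.
CL_new/CL_old = 0.0437 + 0.81 = 0.8537.
With dosing unchanged, steady-state concentration scales as 1/CL: 44.9 / 0.8537 = 52.6 μmol/L.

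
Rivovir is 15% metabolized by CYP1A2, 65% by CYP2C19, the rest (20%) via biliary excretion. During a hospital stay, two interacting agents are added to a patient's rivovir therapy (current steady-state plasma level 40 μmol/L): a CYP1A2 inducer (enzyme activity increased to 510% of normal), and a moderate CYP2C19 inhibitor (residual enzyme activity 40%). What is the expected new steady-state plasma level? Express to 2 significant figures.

33 μmol/L

CYP1A2: 0.15 × 5.1 = 0.765
CYP2C19: 0.65 × 0.4 = 0.26
Other: 0.2 (unchanged)
CL_new/CL_old = 0.765 + 0.26 + 0.2 = 1.225.
Dividing the baseline by the relative clearance: 40 / 1.225 = 33 μmol/L.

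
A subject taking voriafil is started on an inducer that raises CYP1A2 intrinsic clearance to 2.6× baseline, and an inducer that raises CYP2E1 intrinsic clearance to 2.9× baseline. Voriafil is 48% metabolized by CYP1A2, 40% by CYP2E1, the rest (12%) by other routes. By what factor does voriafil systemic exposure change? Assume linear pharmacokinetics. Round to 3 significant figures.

0.396

The CYP1A2 pathway (48% of clearance) increases to 2.6× activity: 0.48 × 2.6 = 1.248.
The CYP2E1 pathway (40% of clearance) increases to 2.9× activity: 0.4 × 2.9 = 1.16.
The remaining 12% of clearance is unaffected.
Relative clearance = 1.248 + 1.16 + 0.12 = 2.528.
Systemic exposure ∝ 1/CL: fold-change = 1 / 2.528 = 0.396.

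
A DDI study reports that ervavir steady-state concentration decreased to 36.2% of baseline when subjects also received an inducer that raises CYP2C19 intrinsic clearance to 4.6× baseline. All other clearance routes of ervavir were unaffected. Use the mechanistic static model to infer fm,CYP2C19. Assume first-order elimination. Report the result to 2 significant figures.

0.49

CL'/CL = 1 / 0.362 = 2.762
4.6·fm + (1 − fm) = 2.762
fm = (2.762 − 1) / (4.6 − 1) = 0.49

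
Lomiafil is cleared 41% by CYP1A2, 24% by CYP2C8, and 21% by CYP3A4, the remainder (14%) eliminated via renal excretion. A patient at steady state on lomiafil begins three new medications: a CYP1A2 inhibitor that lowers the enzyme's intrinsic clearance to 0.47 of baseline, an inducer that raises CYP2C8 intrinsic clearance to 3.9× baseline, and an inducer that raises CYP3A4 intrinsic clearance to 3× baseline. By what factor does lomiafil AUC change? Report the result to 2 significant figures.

0.53

CYP1A2: 0.41 × 0.47 = 0.1927
CYP2C8: 0.24 × 3.9 = 0.936
CYP3A4: 0.21 × 3 = 0.63
Other: 0.14 (unchanged)
CL_new/CL_old = 0.1927 + 0.936 + 0.63 + 0.14 = 1.8987.
Net AUC ratio = 1 / 1.8987 = 0.53.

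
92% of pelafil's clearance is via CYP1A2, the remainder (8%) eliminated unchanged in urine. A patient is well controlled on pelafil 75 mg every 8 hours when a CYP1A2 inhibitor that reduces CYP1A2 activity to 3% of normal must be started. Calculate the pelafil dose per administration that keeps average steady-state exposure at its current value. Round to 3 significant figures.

8.07 mg

CYP1A2: 0.92 × 0.03 = 0.0276
Other: 0.08 (unchanged)
CL_new/CL_old = 0.0276 + 0.08 = 0.1076.
To maintain the same steady-state level, dose must scale with clearance: new dose = 75 × 0.1076 = 8.07 mg.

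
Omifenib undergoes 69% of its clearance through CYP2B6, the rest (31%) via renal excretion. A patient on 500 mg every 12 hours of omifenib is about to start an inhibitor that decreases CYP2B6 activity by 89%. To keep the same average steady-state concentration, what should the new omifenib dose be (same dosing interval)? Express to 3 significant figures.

193 mg

The CYP2B6 pathway (69% of clearance) drops to 0.11× activity: 0.69 × 0.11 = 0.0759.
Non-CYP routes (31%) are unchanged.
CL_new/CL_old = 0.0759 + 0.31 = 0.3859.
Exposure is unchanged when dose changes in proportion to clearance. New dose = 500 mg × 0.3859 = 193 mg.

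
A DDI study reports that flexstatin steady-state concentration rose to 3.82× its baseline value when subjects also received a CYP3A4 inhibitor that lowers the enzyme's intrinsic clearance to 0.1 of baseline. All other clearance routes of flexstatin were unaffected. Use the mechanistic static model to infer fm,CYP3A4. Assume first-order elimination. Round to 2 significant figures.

Let fm be the CYP3A4 fraction. New clearance relative to baseline = fm × 0.1 + (1 − fm).
Steady-state concentration ratio = 1 / (new CL fraction), so new CL fraction = 1 / 3.82 = 0.2618.
fm × 0.1 + 1 − fm = 0.2618  ⇒  fm × (0.1 − 1) = −0.7382  ⇒  fm = 0.82.

0.82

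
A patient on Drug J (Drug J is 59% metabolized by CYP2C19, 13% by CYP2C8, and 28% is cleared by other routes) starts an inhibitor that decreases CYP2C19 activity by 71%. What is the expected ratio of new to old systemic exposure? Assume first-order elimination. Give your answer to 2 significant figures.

1.7

The CYP2C19 pathway (59% of clearance) is reduced to 0.29× activity: 0.59 × 0.29 = 0.1711.
CYP2C8 (13%) and the residual 28% are unaffected.
CL_new/CL_old = 0.1711 + 0.13 + 0.28 = 0.5811.
Systemic exposure ratio = CL_old/CL_new = 1 / 0.5811 = 1.7.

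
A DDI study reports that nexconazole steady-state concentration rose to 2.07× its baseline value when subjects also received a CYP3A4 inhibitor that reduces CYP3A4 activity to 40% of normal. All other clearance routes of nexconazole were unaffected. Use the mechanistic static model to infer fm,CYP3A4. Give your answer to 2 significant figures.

0.86

Write x for the fraction cleared via CYP3A4. The observed steady-state concentration change means clearance fell to 1/2.07 = 0.4831 of baseline.
Setting x·0.4 + (1 − x) = 0.4831 and solving: x = (0.4831 − 1)/(0.4 − 1) = 0.86.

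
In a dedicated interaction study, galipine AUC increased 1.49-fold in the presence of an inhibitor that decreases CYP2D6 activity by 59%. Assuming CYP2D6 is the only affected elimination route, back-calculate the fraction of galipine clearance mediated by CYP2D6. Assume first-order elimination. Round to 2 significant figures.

CL'/CL = 1 / 1.49 = 0.6711
0.41·fm + (1 − fm) = 0.6711
fm = (0.6711 − 1) / (0.41 − 1) = 0.56

0.56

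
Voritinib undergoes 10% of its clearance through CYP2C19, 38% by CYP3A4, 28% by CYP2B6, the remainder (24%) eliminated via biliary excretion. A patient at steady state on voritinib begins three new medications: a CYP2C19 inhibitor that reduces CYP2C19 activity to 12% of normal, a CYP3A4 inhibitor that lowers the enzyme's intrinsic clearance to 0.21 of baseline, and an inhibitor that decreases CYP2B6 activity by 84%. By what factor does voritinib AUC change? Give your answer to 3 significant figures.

2.66

The CYP2C19 pathway (10% of clearance) falls to 0.12× activity: 0.1 × 0.12 = 0.012.
The CYP3A4 pathway (38% of clearance) is reduced to 0.21× activity: 0.38 × 0.21 = 0.0798.
The CYP2B6 pathway (28% of clearance) drops to 0.16× activity: 0.28 × 0.16 = 0.0448.
Non-CYP routes (24%) are unchanged.
Relative clearance = 0.012 + 0.0798 + 0.0448 + 0.24 = 0.3766.
AUC ∝ 1/CL: fold-change = 1 / 0.3766 = 2.66.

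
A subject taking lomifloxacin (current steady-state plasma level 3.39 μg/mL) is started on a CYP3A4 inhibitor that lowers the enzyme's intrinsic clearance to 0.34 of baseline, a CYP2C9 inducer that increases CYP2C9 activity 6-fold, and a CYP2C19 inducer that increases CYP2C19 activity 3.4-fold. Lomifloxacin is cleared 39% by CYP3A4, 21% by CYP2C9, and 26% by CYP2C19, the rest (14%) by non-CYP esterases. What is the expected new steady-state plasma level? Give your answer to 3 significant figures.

The CYP3A4 pathway (39% of clearance) drops to 0.34× activity: 0.39 × 0.34 = 0.1326.
The CYP2C9 pathway (21% of clearance) increases to 6× activity: 0.21 × 6 = 1.26.
The CYP2C19 pathway (26% of clearance) is boosted to 3.4× activity: 0.26 × 3.4 = 0.884.
The remaining 14% of clearance is unaffected.
Relative clearance = 0.1326 + 1.26 + 0.884 + 0.14 = 2.4166.
Dividing the baseline by the relative clearance: 3.39 / 2.4166 = 1.40 μg/mL.

1.40 μg/mL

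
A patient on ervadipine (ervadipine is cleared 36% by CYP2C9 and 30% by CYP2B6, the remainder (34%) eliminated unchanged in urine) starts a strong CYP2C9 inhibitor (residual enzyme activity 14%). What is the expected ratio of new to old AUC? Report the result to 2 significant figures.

1.4

CYP2C9: 0.36 × 0.14 = 0.0504
CYP2B6: 0.3 (unchanged)
Other: 0.34 (unchanged)
Relative clearance = 0.0504 + 0.3 + 0.34 = 0.6904.
Since AUC ∝ 1/CL, the ratio is 1 / 0.6904 = 1.4.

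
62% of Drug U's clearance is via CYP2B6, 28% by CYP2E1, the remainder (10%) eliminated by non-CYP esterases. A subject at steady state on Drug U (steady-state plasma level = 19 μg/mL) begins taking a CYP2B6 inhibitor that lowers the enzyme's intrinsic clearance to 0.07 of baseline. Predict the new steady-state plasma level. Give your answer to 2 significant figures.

CYP2B6: 0.62 × 0.07 = 0.0434
CYP2E1: 0.28 (unchanged)
Other: 0.1 (unchanged)
CL_new/CL_old = 0.0434 + 0.28 + 0.1 = 0.4234.
With dosing unchanged, steady-state plasma level scales as 1/CL: 19 / 0.4234 = 45 μg/mL.

45 μg/mL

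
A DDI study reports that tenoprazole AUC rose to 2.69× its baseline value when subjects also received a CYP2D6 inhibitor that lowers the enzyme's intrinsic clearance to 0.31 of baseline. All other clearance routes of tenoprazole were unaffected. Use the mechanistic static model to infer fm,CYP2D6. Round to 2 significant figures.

Write x for the fraction cleared via CYP2D6. The observed AUC change means clearance fell to 1/2.69 = 0.3717 of baseline.
Only the CYP2D6 route changed, so 0.3717 = x·0.31 + (1 − x), giving x = 0.91.

0.91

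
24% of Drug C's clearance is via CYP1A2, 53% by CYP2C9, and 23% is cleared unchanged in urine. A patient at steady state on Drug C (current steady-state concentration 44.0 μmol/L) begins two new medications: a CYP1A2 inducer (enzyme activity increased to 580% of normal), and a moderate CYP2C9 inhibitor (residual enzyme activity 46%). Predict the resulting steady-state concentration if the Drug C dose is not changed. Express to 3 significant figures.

23.6 μmol/L

The CYP1A2 pathway (24% of clearance) increases to 5.8× activity: 0.24 × 5.8 = 1.392.
The CYP2C9 pathway (53% of clearance) drops to 0.46× activity: 0.53 × 0.46 = 0.2438.
The remaining 23% of clearance is unaffected.
CL_new/CL_old = 1.392 + 0.2438 + 0.23 = 1.8658.
New steady-state concentration = 44.0 / 1.8658 = 23.6 μmol/L (concentration scales inversely with clearance).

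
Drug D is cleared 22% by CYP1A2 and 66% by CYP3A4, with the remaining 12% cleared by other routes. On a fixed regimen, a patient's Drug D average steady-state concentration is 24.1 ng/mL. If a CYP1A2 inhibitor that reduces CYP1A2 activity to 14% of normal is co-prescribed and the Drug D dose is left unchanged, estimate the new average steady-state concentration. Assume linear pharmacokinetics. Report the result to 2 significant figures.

30 ng/mL

The CYP1A2 pathway (22% of clearance) drops to 0.14× activity: 0.22 × 0.14 = 0.0308.
CYP3A4 (66%) and the residual 12% are unaffected.
Relative clearance = 0.0308 + 0.66 + 0.12 = 0.8108.
New average steady-state concentration = baseline ÷ relative clearance = 24.1 / 0.8108 = 30 ng/mL.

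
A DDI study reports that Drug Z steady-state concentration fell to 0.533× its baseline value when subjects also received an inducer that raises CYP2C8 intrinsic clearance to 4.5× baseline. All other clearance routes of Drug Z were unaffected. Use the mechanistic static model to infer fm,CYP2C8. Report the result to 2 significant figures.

Write x for the fraction cleared via CYP2C8. The observed steady-state concentration change means clearance rose to 1/0.533 = 1.876 of baseline.
Setting x·4.5 + (1 − x) = 1.876 and solving: x = (1.876 − 1)/(4.5 − 1) = 0.25.

0.25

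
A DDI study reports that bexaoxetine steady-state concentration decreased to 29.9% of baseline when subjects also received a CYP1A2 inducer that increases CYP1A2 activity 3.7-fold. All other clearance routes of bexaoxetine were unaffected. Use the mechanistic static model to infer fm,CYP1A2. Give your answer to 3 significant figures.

Write x for the fraction cleared via CYP1A2. The observed steady-state concentration change means clearance rose to 1/0.299 = 3.344 of baseline.
Only the CYP1A2 route changed, so 3.344 = x·3.7 + (1 − x), giving x = 0.868.

0.868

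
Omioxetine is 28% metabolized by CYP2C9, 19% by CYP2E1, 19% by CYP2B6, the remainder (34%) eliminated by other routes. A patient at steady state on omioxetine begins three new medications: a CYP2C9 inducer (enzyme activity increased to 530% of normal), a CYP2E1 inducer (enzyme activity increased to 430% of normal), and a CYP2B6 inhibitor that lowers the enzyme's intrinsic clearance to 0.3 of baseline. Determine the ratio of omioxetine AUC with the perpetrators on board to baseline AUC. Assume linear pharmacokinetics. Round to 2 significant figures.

0.37

The CYP2C9 pathway (28% of clearance) increases to 5.3× activity: 0.28 × 5.3 = 1.484.
The CYP2E1 pathway (19% of clearance) increases to 4.3× activity: 0.19 × 4.3 = 0.817.
The CYP2B6 pathway (19% of clearance) falls to 0.3× activity: 0.19 × 0.3 = 0.057.
Non-CYP routes (34%) are unchanged.
New clearance relative to baseline: 1.484 + 0.817 + 0.057 + 0.34 = 2.698.
Because AUC varies inversely with clearance, the combined effect is 1 / 2.698 = 0.37.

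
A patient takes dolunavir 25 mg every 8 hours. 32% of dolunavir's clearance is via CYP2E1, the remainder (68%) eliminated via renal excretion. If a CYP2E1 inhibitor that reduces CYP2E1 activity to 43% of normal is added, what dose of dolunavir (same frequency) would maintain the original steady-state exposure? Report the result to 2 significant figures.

20 mg

The CYP2E1 pathway (32% of clearance) falls to 0.43× activity: 0.32 × 0.43 = 0.1376.
Non-CYP routes (68%) are unchanged.
Relative clearance = 0.1376 + 0.68 = 0.8176.
Css,avg = (dose rate)/CL, so holding Css fixed requires dose ∝ CL: 25 × 0.8176 = 20 mg.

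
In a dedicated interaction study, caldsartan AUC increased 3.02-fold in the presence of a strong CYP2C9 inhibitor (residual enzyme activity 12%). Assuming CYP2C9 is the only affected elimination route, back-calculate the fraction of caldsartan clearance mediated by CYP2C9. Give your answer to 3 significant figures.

Let fm be the CYP2C9 fraction. New clearance relative to baseline = fm × 0.12 + (1 − fm).
AUC ratio = 1 / (new CL fraction), so new CL fraction = 1 / 3.02 = 0.3311.
fm × 0.12 + 1 − fm = 0.3311  ⇒  fm × (0.12 − 1) = −0.6689  ⇒  fm = 0.760.

0.760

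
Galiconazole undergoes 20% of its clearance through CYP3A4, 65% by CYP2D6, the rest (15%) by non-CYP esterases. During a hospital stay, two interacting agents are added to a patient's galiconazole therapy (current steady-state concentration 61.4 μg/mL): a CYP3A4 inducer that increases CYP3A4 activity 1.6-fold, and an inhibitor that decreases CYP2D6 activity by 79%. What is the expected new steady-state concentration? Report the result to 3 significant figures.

101 μg/mL

The CYP3A4 pathway (20% of clearance) is boosted to 1.6× activity: 0.2 × 1.6 = 0.32.
The CYP2D6 pathway (65% of clearance) is reduced to 0.21× activity: 0.65 × 0.21 = 0.1365.
The remaining 15% of clearance is unaffected.
Relative clearance = 0.32 + 0.1365 + 0.15 = 0.6065.
Steady-state concentration ∝ 1/CL: new value = 61.4 / 0.6065 = 101 μg/mL.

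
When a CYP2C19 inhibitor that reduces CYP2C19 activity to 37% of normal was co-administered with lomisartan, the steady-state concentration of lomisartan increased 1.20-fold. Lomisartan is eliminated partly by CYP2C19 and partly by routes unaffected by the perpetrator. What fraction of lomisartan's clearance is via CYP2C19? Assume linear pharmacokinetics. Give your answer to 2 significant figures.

0.26

Write x for the fraction cleared via CYP2C19. The observed steady-state concentration change means clearance fell to 1/1.20 = 0.8333 of baseline.
Setting x·0.37 + (1 − x) = 0.8333 and solving: x = (0.8333 − 1)/(0.37 − 1) = 0.26.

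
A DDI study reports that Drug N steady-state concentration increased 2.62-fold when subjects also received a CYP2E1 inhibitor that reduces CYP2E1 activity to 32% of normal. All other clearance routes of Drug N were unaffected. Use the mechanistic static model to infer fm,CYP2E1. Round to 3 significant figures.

0.909

Write x for the fraction cleared via CYP2E1. The observed steady-state concentration change means clearance fell to 1/2.62 = 0.3817 of baseline.
Only the CYP2E1 route changed, so 0.3817 = x·0.32 + (1 − x), giving x = 0.909.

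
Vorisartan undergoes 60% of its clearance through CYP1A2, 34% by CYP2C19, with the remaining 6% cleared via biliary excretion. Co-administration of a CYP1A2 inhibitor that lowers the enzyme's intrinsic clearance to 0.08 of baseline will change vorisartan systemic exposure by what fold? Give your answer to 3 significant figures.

CYP1A2: 0.6 × 0.08 = 0.048
CYP2C19: 0.34 (unchanged)
Other: 0.06 (unchanged)
Relative clearance = 0.048 + 0.34 + 0.06 = 0.448.
Systemic exposure ratio = CL_old/CL_new = 1 / 0.448 = 2.23.

2.23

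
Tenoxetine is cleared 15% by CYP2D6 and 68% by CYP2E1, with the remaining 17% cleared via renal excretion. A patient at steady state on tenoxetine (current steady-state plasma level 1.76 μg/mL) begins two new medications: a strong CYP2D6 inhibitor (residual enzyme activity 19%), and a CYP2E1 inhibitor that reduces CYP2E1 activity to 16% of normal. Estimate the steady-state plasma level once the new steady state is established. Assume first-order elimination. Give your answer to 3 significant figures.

5.73 μg/mL

The CYP2D6 pathway (15% of clearance) is reduced to 0.19× activity: 0.15 × 0.19 = 0.0285.
The CYP2E1 pathway (68% of clearance) is reduced to 0.16× activity: 0.68 × 0.16 = 0.1088.
Non-CYP routes (17%) are unchanged.
New clearance relative to baseline: 0.0285 + 0.1088 + 0.17 = 0.3073.
Dividing the baseline by the relative clearance: 1.76 / 0.3073 = 5.73 μg/mL.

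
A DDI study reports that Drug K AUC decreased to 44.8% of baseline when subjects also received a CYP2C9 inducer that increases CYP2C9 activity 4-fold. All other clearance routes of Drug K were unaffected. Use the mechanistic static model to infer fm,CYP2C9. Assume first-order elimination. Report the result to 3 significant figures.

Write x for the fraction cleared via CYP2C9. The observed AUC change means clearance rose to 1/0.448 = 2.232 of baseline.
Only the CYP2C9 route changed, so 2.232 = x·4 + (1 − x), giving x = 0.411.

0.411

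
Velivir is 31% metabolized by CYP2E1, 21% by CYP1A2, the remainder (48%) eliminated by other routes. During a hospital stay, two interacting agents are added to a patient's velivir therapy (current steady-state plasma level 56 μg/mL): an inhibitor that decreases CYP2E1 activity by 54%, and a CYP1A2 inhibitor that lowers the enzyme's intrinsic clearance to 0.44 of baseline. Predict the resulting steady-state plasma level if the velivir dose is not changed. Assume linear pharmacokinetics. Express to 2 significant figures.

78 μg/mL

The CYP2E1 pathway (31% of clearance) is reduced to 0.46× activity: 0.31 × 0.46 = 0.1426.
The CYP1A2 pathway (21% of clearance) is reduced to 0.44× activity: 0.21 × 0.44 = 0.0924.
The remaining 48% of clearance is unaffected.
CL_new/CL_old = 0.1426 + 0.0924 + 0.48 = 0.715.
New steady-state plasma level = 56 / 0.715 = 78 μg/mL (concentration scales inversely with clearance).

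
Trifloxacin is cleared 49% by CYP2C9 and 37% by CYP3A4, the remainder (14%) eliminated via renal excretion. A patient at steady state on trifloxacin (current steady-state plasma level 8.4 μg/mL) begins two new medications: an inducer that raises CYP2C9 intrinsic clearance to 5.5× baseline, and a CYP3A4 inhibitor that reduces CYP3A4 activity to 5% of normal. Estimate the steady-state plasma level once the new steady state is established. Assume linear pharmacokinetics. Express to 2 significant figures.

CYP2C9: 0.49 × 5.5 = 2.695
CYP3A4: 0.37 × 0.05 = 0.0185
Other: 0.14 (unchanged)
Relative clearance = 2.695 + 0.0185 + 0.14 = 2.8535.
Steady-state plasma level ∝ 1/CL: new value = 8.4 / 2.8535 = 2.9 μg/mL.

2.9 μg/mL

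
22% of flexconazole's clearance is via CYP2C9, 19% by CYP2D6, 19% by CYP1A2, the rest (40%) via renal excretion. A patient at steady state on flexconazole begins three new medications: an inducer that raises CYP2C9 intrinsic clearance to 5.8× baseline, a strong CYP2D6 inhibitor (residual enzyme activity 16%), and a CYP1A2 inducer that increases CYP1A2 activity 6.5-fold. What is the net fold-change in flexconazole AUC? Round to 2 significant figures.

The CYP2C9 pathway (22% of clearance) rises to 5.8× activity: 0.22 × 5.8 = 1.276.
The CYP2D6 pathway (19% of clearance) falls to 0.16× activity: 0.19 × 0.16 = 0.0304.
The CYP1A2 pathway (19% of clearance) is boosted to 6.5× activity: 0.19 × 6.5 = 1.235.
The remaining 40% of clearance is unaffected.
Relative clearance = 1.276 + 0.0304 + 1.235 + 0.4 = 2.9414.
Net AUC ratio = 1 / 2.9414 = 0.34.

0.34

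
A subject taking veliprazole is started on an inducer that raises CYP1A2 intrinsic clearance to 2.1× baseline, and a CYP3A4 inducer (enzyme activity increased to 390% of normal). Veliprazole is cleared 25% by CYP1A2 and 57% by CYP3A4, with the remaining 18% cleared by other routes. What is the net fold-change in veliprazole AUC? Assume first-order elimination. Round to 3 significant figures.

The CYP1A2 pathway (25% of clearance) is boosted to 2.1× activity: 0.25 × 2.1 = 0.525.
The CYP3A4 pathway (57% of clearance) is boosted to 3.9× activity: 0.57 × 3.9 = 2.223.
Non-CYP routes (18%) are unchanged.
Relative clearance = 0.525 + 2.223 + 0.18 = 2.928.
Net AUC ratio = 1 / 2.928 = 0.342.

0.342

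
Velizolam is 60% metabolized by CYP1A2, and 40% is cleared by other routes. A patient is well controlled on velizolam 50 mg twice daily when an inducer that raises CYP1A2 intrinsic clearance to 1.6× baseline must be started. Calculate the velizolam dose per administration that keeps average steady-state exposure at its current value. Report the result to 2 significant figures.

68 mg

CYP1A2: 0.6 × 1.6 = 0.96
Other: 0.4 (unchanged)
Relative clearance = 0.96 + 0.4 = 1.36.
To maintain the same steady-state level, dose must scale with clearance: new dose = 50 × 1.36 = 68 mg.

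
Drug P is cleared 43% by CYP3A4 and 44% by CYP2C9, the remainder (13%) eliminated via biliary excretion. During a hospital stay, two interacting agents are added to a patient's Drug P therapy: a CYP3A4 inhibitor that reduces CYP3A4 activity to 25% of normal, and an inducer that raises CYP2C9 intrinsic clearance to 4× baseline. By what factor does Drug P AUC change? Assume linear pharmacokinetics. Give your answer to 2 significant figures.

0.50

The CYP3A4 pathway (43% of clearance) drops to 0.25× activity: 0.43 × 0.25 = 0.1075.
The CYP2C9 pathway (44% of clearance) rises to 4× activity: 0.44 × 4 = 1.76.
The remaining 13% of clearance is unaffected.
CL_new/CL_old = 0.1075 + 1.76 + 0.13 = 1.9975.
Because AUC varies inversely with clearance, the combined effect is 1 / 1.9975 = 0.50.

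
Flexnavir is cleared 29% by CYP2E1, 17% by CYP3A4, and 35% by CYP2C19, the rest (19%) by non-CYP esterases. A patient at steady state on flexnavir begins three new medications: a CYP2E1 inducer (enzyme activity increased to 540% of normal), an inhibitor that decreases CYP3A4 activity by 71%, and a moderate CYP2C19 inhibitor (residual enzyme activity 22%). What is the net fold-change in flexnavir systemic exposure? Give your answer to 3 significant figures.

CYP2E1: 0.29 × 5.4 = 1.566
CYP3A4: 0.17 × 0.29 = 0.0493
CYP2C19: 0.35 × 0.22 = 0.077
Other: 0.19 (unchanged)
CL_new/CL_old = 1.566 + 0.0493 + 0.077 + 0.19 = 1.8823.
Systemic exposure ∝ 1/CL: fold-change = 1 / 1.8823 = 0.531.

0.531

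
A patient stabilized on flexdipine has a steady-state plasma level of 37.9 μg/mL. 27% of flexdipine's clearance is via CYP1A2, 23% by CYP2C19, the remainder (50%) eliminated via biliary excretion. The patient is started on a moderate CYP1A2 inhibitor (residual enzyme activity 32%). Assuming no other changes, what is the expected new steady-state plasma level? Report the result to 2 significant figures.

CYP1A2: 0.27 × 0.32 = 0.0864
CYP2C19: 0.23 (unchanged)
Other: 0.5 (unchanged)
New clearance relative to baseline: 0.0864 + 0.23 + 0.5 = 0.8164.
With dosing unchanged, steady-state plasma level scales as 1/CL: 37.9 / 0.8164 = 46 μg/mL.

46 μg/mL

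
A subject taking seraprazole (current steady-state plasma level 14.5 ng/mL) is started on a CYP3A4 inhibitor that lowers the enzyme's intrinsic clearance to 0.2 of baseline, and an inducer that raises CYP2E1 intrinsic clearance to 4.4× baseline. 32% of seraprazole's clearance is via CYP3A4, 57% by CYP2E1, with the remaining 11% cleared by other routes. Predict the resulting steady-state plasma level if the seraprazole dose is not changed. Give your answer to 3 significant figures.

5.41 ng/mL

CYP3A4: 0.32 × 0.2 = 0.064
CYP2E1: 0.57 × 4.4 = 2.508
Other: 0.11 (unchanged)
New clearance relative to baseline: 0.064 + 2.508 + 0.11 = 2.682.
New steady-state plasma level = 14.5 / 2.682 = 5.41 ng/mL (concentration scales inversely with clearance).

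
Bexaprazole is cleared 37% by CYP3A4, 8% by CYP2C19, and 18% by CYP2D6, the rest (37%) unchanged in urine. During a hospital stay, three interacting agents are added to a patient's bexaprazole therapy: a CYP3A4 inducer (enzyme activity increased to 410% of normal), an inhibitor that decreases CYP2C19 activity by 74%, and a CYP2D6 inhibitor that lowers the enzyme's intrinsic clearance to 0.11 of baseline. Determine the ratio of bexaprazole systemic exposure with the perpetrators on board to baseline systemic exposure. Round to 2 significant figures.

0.52

CYP3A4: 0.37 × 4.1 = 1.517
CYP2C19: 0.08 × 0.26 = 0.0208
CYP2D6: 0.18 × 0.11 = 0.0198
Other: 0.37 (unchanged)
Relative clearance = 1.517 + 0.0208 + 0.0198 + 0.37 = 1.9276.
Because systemic exposure varies inversely with clearance, the combined effect is 1 / 1.9276 = 0.52.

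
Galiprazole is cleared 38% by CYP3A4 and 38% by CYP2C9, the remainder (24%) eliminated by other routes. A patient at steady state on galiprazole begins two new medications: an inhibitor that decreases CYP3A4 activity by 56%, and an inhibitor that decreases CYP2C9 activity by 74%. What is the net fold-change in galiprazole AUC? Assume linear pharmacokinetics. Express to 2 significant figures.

2.0

The CYP3A4 pathway (38% of clearance) drops to 0.44× activity: 0.38 × 0.44 = 0.1672.
The CYP2C9 pathway (38% of clearance) is reduced to 0.26× activity: 0.38 × 0.26 = 0.0988.
The remaining 24% of clearance is unaffected.
CL_new/CL_old = 0.1672 + 0.0988 + 0.24 = 0.506.
AUC ∝ 1/CL: fold-change = 1 / 0.506 = 2.0.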